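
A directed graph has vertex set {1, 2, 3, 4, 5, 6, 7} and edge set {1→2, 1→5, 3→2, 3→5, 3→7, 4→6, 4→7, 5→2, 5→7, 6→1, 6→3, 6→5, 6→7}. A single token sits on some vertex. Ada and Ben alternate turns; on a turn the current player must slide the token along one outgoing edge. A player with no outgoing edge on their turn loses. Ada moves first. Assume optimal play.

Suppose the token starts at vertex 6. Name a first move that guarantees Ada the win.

Compute win/loss labels from the base case upward. A position with no move is L. Any other position is W if it can reach an L in one move, else L.
Every edge goes from a vertex to one that appears earlier in the order 2, 7, 5, 3, 1, 6, 4, so processing vertices in that order labels each vertex after all of its successors.
2: no outgoing edge → L
7: no outgoing edge → L
5: can move to 7, which is L ⇒ W
3: can move to 7, which is L ⇒ W
1: can move to 2, which is L ⇒ W
6: can move to 7, which is L ⇒ W
4: can move to 7, which is L ⇒ W
From 6, the L positions reachable in one move are: 7.

Move to 7.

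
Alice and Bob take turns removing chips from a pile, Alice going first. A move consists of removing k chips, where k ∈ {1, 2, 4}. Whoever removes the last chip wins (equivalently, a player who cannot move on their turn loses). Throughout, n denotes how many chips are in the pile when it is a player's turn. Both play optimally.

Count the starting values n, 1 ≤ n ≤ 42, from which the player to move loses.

14

Classify positions by backward induction: terminal positions (no move available) are L. From any other position, the mover wins iff some move reaches an L.
n=0: no move → L
n=1: →0(L), so W
n=2: →0(L), so W
n=3: →2(W), 1(W) — all W, so L
n=4: →3(L), so W
n=5: →3(L), so W
n=6: →5(W), 4(W), 2(W) — all W, so L
n=7: →6(L), so W
n=8: →6(L), so W
n=9: →8(W), 7(W), 5(W) — all W, so L
n=10: →9(L), so W
n=11: →9(L), so W
n=12: →11(W), 10(W), 8(W) — all W, so L
n=13: →12(L), so W
n=14: →12(L), so W
n=15: →14(W), 13(W), 11(W) — all W, so L
n=16: →15(L), so W
n=17: →15(L), so W
n=18: →17(W), 16(W), 14(W) — all W, so L
n=19: →18(L), so W
n=20: →18(L), so W
n=21: →20(W), 19(W), 17(W) — all W, so L
n=22: →21(L), so W
n=23: →21(L), so W
n=24: →23(W), 22(W), 20(W) — all W, so L
n=25: →24(L), so W
n=26: →24(L), so W
n=27: →26(W), 25(W), 23(W) — all W, so L
n=28: →27(L), so W
n=29: →27(L), so W
n=30: →29(W), 28(W), 26(W) — all W, so L
n=31: →30(L), so W
n=32: →30(L), so W
n=33: →32(W), 31(W), 29(W) — all W, so L
n=34: →33(L), so W
n=35: →33(L), so W
n=36: →35(W), 34(W), 32(W) — all W, so L
n=37: →36(L), so W
n=38: →36(L), so W
n=39: →38(W), 37(W), 35(W) — all W, so L
n=40: →39(L), so W
n=41: →39(L), so W
n=42: →41(W), 40(W), 38(W) — all W, so L
L entries with 1 ≤ n ≤ 42 (n=0 is outside the asked range and is not counted): n = 3, 6, 9, 12, 15, 18, 21, 24, 27, 30, 33, 36, 39, 42; that makes 14.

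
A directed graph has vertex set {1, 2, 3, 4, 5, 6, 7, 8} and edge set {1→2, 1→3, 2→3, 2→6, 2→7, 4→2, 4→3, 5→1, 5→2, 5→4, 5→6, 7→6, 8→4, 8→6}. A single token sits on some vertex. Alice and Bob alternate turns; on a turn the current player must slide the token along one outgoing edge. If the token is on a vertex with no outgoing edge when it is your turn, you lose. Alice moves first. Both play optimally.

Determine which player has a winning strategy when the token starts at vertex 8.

Alice wins.

Classify positions by backward induction: terminal positions (no move available) are L. From any other position, the mover wins iff some move reaches an L.
Every edge goes from a vertex to one that appears earlier in the order 3, 6, 7, 2, 4, 1, 8, 5, so processing vertices in that order labels each vertex after all of its successors.
3: no outgoing edge → L
6: no outgoing edge → L
7: can move to 6, which is L ⇒ W
2: can move to 6, which is L ⇒ W
4: can move to 3, which is L ⇒ W
1: can move to 3, which is L ⇒ W
8: can move to 6, which is L ⇒ W
5: can move to 6, which is L ⇒ W
From 8 Alice can move to 6, reaching an L position.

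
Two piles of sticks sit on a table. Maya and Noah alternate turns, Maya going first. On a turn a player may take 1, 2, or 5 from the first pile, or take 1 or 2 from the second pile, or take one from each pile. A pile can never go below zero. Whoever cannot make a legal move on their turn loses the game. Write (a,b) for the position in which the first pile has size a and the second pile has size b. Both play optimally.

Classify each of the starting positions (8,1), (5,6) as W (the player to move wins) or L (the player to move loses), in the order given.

(8,1): L, (5,6): W

Label each position W (a win for the player to move) or L (a loss). A position with no legal move is L; any other position is W exactly when some move reaches an L, and L when every move reaches a W.
No move ever increases a pile, so every position that can arise here has a ≤ 8 and b ≤ 6; it is enough to label the cells with 0 ≤ a ≤ 8 and 0 ≤ b ≤ 6.
Every move lowers a or b (never raises either), so fill the grid row by row in increasing a, and left to right within a row: each cell's successors are then already labelled.
      b=0  b=1  b=2  b=3  b=4  b=5  b=6
a=0:    L    W    W    L    W    W    L
a=1:    W    W    L    W    W    L    W
a=2:    W    L    W    W    L    W    W
a=3:    L    W    W    L    W    W    L
a=4:    W    W    L    W    W    L    W
a=5:    W    L    W    W    L    W    W
a=6:    L    W    W    L    W    W    L
a=7:    W    W    L    W    W    L    W
a=8:    W    L    W    W    L    W    W
Cells with no legal move (terminal, hence L): (0,0).
The remaining L cells, each justified by listing all of its moves:
(0,3): moves to (0,2)(W), (0,1)(W); every one is W ⇒ L
(0,6): moves to (0,5)(W), (0,4)(W); every one is W ⇒ L
(1,2): moves to (0,2)(W), (1,1)(W), (1,0)(W), (0,1)(W); every one is W ⇒ L
(1,5): moves to (0,5)(W), (1,4)(W), (1,3)(W), (0,4)(W); every one is W ⇒ L
(2,1): moves to (1,1)(W), (0,1)(W), (2,0)(W), (1,0)(W); every one is W ⇒ L
(2,4): moves to (1,4)(W), (0,4)(W), (2,3)(W), (2,2)(W), (1,3)(W); every one is W ⇒ L
(3,0): moves to (2,0)(W), (1,0)(W); every one is W ⇒ L
(3,3): moves to (2,3)(W), (1,3)(W), (3,2)(W), (3,1)(W), (2,2)(W); every one is W ⇒ L
(3,6): moves to (2,6)(W), (1,6)(W), (3,5)(W), (3,4)(W), (2,5)(W); every one is W ⇒ L
(4,2): moves to (3,2)(W), (2,2)(W), (4,1)(W), (4,0)(W), (3,1)(W); every one is W ⇒ L
(4,5): moves to (3,5)(W), (2,5)(W), (4,4)(W), (4,3)(W), (3,4)(W); every one is W ⇒ L
(5,1): moves to (4,1)(W), (3,1)(W), (0,1)(W), (5,0)(W), (4,0)(W); every one is W ⇒ L
(5,4): moves to (4,4)(W), (3,4)(W), (0,4)(W), (5,3)(W), (5,2)(W), (4,3)(W); every one is W ⇒ L
(6,0): moves to (5,0)(W), (4,0)(W), (1,0)(W); every one is W ⇒ L
(6,3): moves to (5,3)(W), (4,3)(W), (1,3)(W), (6,2)(W), (6,1)(W), (5,2)(W); every one is W ⇒ L
(6,6): moves to (5,6)(W), (4,6)(W), (1,6)(W), (6,5)(W), (6,4)(W), (5,5)(W); every one is W ⇒ L
(7,2): moves to (6,2)(W), (5,2)(W), (2,2)(W), (7,1)(W), (7,0)(W), (6,1)(W); every one is W ⇒ L
(7,5): moves to (6,5)(W), (5,5)(W), (2,5)(W), (7,4)(W), (7,3)(W), (6,4)(W); every one is W ⇒ L
(8,1): moves to (7,1)(W), (6,1)(W), (3,1)(W), (8,0)(W), (7,0)(W); every one is W ⇒ L
(8,4): moves to (7,4)(W), (6,4)(W), (3,4)(W), (8,3)(W), (8,2)(W), (7,3)(W); every one is W ⇒ L
Every other cell has at least one move into one of the L cells above, so it is W.
(8,1): one of the L cells justified above, so L
(5,6): the move to (3,6) reaches an L cell, so W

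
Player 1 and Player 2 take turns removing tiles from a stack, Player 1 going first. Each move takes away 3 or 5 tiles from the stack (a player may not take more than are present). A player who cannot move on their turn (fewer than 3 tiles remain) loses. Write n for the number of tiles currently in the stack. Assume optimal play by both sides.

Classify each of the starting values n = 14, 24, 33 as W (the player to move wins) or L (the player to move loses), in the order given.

Build the W/L table. Terminal = L. A non-terminal position is W if it has a move to some L; otherwise it is L.
n=0: no move → L
n=1: no move → L
n=2: no move → L
n=3: reaches L-position 0 → W
n=4: reaches L-position 1 → W
n=5: reaches L-position 2 → W
n=6: reaches L-position 1 → W
n=7: reaches L-position 2 → W
n=8: only reaches 5(W), 3(W), all W → L
n=9: only reaches 6(W), 4(W), all W → L
n=10: only reaches 7(W), 5(W), all W → L
n=11: reaches L-position 8 → W
n=12: reaches L-position 9 → W
n=13: reaches L-position 10 → W
n=14: reaches L-position 9 → W
n=15: reaches L-position 10 → W
n=16: only reaches 13(W), 11(W), all W → L
n=17: only reaches 14(W), 12(W), all W → L
n=18: only reaches 15(W), 13(W), all W → L
n=19: reaches L-position 16 → W
n=20: reaches L-position 17 → W
n=21: reaches L-position 18 → W
n=22: reaches L-position 17 → W
n=23: reaches L-position 18 → W
n=24: only reaches 21(W), 19(W), all W → L
n=25: only reaches 22(W), 20(W), all W → L
n=26: only reaches 23(W), 21(W), all W → L
n=27: reaches L-position 24 → W
n=28: reaches L-position 25 → W
n=29: reaches L-position 26 → W
n=30: reaches L-position 25 → W
n=31: reaches L-position 26 → W
n=32: only reaches 29(W), 27(W), all W → L
n=33: only reaches 30(W), 28(W), all W → L

14: W, 24: L, 33: L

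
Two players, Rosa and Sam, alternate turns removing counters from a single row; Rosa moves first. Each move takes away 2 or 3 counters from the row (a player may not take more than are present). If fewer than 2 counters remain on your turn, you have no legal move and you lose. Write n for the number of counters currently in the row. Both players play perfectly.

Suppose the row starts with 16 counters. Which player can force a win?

Compute win/loss labels from the base case upward. A position with no move is L. Any other position is W if it can reach an L in one move, else L.
n=0: no move → L
n=1: no move → L
n=2: can move to 0, which is L ⇒ W
n=3: can move to 1, which is L ⇒ W
n=4: can move to 1, which is L ⇒ W
n=5: moves to 3(W), 2(W); every one is W ⇒ L
n=6: moves to 4(W), 3(W); every one is W ⇒ L
n=7: can move to 5, which is L ⇒ W
n=8: can move to 6, which is L ⇒ W
n=9: can move to 6, which is L ⇒ W
n=10: moves to 8(W), 7(W); every one is W ⇒ L
n=11: moves to 9(W), 8(W); every one is W ⇒ L
n=12: can move to 10, which is L ⇒ W
n=13: can move to 11, which is L ⇒ W
n=14: can move to 11, which is L ⇒ W
n=15: moves to 13(W), 12(W); every one is W ⇒ L
n=16: moves to 14(W), 13(W); every one is W ⇒ L
Every move from 16 reaches a W position, so the mover loses.

Sam wins.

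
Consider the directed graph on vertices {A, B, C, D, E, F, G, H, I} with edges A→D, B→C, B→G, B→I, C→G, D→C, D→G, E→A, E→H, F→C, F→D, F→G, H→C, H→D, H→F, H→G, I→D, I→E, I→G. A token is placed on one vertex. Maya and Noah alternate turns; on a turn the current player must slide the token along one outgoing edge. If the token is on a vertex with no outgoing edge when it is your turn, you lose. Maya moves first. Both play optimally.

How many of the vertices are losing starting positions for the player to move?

Build the W/L table. Terminal = L. A non-terminal position is W if it has a move to some L; otherwise it is L.
Every edge goes from a vertex to one that appears earlier in the order G, C, D, F, H, A, E, I, B, so processing vertices in that order labels each vertex after all of its successors.
G: no outgoing edge → L
C: can move to G, which is L ⇒ W
D: can move to G, which is L ⇒ W
F: can move to G, which is L ⇒ W
H: can move to G, which is L ⇒ W
A: the only move is to D(W), a W ⇒ L
E: can move to A, which is L ⇒ W
I: can move to G, which is L ⇒ W
B: can move to G, which is L ⇒ W
The L vertices are A, G; that is 2 in all.

2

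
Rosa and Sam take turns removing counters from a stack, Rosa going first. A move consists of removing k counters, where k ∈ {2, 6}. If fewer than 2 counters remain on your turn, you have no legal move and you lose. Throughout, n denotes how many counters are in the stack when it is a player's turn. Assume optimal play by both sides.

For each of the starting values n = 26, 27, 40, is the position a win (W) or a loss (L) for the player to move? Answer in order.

Classify positions by backward induction: terminal positions (no move available) are L. From any other position, the mover wins iff some move reaches an L.
n=0: no move → L
n=1: no move → L
n=2: W (go to 0, an L position)
n=3: W (go to 1, an L position)
n=4: L (sole option 2(W) is W)
n=5: L (sole option 3(W) is W)
n=6: W (go to 4, an L position)
n=7: W (go to 5, an L position)
n=8: L (options 6(W), 2(W) are all W)
n=9: L (options 7(W), 3(W) are all W)
n=10: W (go to 8, an L position)
n=11: W (go to 9, an L position)
n=12: L (options 10(W), 6(W) are all W)
n=13: L (options 11(W), 7(W) are all W)
n=14: W (go to 12, an L position)
n=15: W (go to 13, an L position)
n=16: L (options 14(W), 10(W) are all W)
n=17: L (options 15(W), 11(W) are all W)
n=18: W (go to 16, an L position)
n=19: W (go to 17, an L position)
n=20: L (options 18(W), 14(W) are all W)
n=21: L (options 19(W), 15(W) are all W)
n=22: W (go to 20, an L position)
n=23: W (go to 21, an L position)
n=24: L (options 22(W), 18(W) are all W)
n=25: L (options 23(W), 19(W) are all W)
n=26: W (go to 24, an L position)
n=27: W (go to 25, an L position)
n=28: L (options 26(W), 22(W) are all W)
n=29: L (options 27(W), 23(W) are all W)
n=30: W (go to 28, an L position)
n=31: W (go to 29, an L position)
n=32: L (options 30(W), 26(W) are all W)
n=33: L (options 31(W), 27(W) are all W)
n=34: W (go to 32, an L position)
n=35: W (go to 33, an L position)
n=36: L (options 34(W), 30(W) are all W)
n=37: L (options 35(W), 31(W) are all W)
n=38: W (go to 36, an L position)
n=39: W (go to 37, an L position)
n=40: L (options 38(W), 34(W) are all W)

26: W, 27: W, 40: L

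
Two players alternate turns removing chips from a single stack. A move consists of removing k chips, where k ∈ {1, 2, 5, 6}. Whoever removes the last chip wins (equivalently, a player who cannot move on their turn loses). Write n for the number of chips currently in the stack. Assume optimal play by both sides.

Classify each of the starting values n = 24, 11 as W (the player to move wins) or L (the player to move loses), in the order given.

Classify positions by backward induction: terminal positions (no move available) are L. From any other position, the mover wins iff some move reaches an L.
n=0: no move → L
n=1: reaches L-position 0 → W
n=2: reaches L-position 0 → W
n=3: only reaches 2(W), 1(W), all W → L
n=4: reaches L-position 3 → W
n=5: reaches L-position 3 → W
n=6: reaches L-position 0 → W
n=7: only reaches 6(W), 5(W), 2(W), 1(W), all W → L
n=8: reaches L-position 7 → W
n=9: reaches L-position 7 → W
n=10: only reaches 9(W), 8(W), 5(W), 4(W), all W → L
n=11: reaches L-position 10 → W
n=12: reaches L-position 10 → W
n=13: reaches L-position 7 → W
n=14: only reaches 13(W), 12(W), 9(W), 8(W), all W → L
n=15: reaches L-position 14 → W
n=16: reaches L-position 14 → W
n=17: only reaches 16(W), 15(W), 12(W), 11(W), all W → L
n=18: reaches L-position 17 → W
n=19: reaches L-position 17 → W
n=20: reaches L-position 14 → W
n=21: only reaches 20(W), 19(W), 16(W), 15(W), all W → L
n=22: reaches L-position 21 → W
n=23: reaches L-position 21 → W
n=24: only reaches 23(W), 22(W), 19(W), 18(W), all W → L

24: L, 11: W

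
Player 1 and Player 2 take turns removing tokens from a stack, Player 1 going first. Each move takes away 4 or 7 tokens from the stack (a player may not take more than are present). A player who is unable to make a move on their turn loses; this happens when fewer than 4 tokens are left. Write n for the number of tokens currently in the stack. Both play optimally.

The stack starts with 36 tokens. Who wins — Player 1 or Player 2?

Classify positions by backward induction: terminal positions (no move available) are L. From any other position, the mover wins iff some move reaches an L.
n=0: no move → L
n=1: no move → L
n=2: no move → L
n=3: no move → L
n=4: W (go to 0, an L position)
n=5: W (go to 1, an L position)
n=6: W (go to 2, an L position)
n=7: W (go to 3, an L position)
n=8: W (go to 1, an L position)
n=9: W (go to 2, an L position)
n=10: W (go to 3, an L position)
n=11: L (options 7(W), 4(W) are all W)
n=12: L (options 8(W), 5(W) are all W)
n=13: L (options 9(W), 6(W) are all W)
n=14: L (options 10(W), 7(W) are all W)
n=15: W (go to 11, an L position)
n=16: W (go to 12, an L position)
n=17: W (go to 13, an L position)
n=18: W (go to 14, an L position)
n=19: W (go to 12, an L position)
n=20: W (go to 13, an L position)
n=21: W (go to 14, an L position)
n=22: L (options 18(W), 15(W) are all W)
n=23: L (options 19(W), 16(W) are all W)
n=24: L (options 20(W), 17(W) are all W)
n=25: L (options 21(W), 18(W) are all W)
n=26: W (go to 22, an L position)
n=27: W (go to 23, an L position)
n=28: W (go to 24, an L position)
n=29: W (go to 25, an L position)
n=30: W (go to 23, an L position)
n=31: W (go to 24, an L position)
n=32: W (go to 25, an L position)
n=33: L (options 29(W), 26(W) are all W)
n=34: L (options 30(W), 27(W) are all W)
n=35: L (options 31(W), 28(W) are all W)
n=36: L (options 32(W), 29(W) are all W)
Every move from 36 reaches a W position, so the mover loses.

Player 2 wins.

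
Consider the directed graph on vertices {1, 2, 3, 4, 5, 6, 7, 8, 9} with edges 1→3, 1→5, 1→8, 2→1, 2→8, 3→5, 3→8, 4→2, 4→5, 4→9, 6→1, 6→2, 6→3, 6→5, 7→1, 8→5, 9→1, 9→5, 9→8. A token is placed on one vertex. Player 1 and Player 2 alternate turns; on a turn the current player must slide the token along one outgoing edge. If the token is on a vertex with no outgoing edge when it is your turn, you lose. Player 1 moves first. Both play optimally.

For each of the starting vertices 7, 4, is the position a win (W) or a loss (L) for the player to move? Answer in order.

7: L, 4: W

Work bottom-up. With no move the player to move loses. Otherwise the position is W if at least one move leads to an L position for the opponent, and L if every move leads to a W.
Every edge goes from a vertex to one that appears earlier in the order 5, 8, 3, 1, 9, 2, 6, 4, 7, so processing vertices in that order labels each vertex after all of its successors.
5: no outgoing edge → L
8: reaches L-position 5 → W
3: reaches L-position 5 → W
1: reaches L-position 5 → W
9: reaches L-position 5 → W
2: only reaches 1(W), 8(W), all W → L
6: reaches L-position 2 → W
4: reaches L-position 2 → W
7: only reaches 1(W), which is W → L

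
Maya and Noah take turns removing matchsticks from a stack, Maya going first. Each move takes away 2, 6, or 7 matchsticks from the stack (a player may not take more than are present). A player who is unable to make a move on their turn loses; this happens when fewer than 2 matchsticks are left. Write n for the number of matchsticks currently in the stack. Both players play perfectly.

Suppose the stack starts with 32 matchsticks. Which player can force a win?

Positions with no move are L. A position that does have a move is losing for the player to move precisely when every available move leads to a winning position for the opponent. Fill in the labels:
n=0: no move → L
n=1: no move → L
n=2: W (go to 0, an L position)
n=3: W (go to 1, an L position)
n=4: L (sole option 2(W) is W)
n=5: L (sole option 3(W) is W)
n=6: W (go to 4, an L position)
n=7: W (go to 5, an L position)
n=8: W (go to 1, an L position)
n=9: L (options 7(W), 3(W), 2(W) are all W)
n=10: W (go to 4, an L position)
n=11: W (go to 9, an L position)
n=12: W (go to 5, an L position)
n=13: L (options 11(W), 7(W), 6(W) are all W)
n=14: L (options 12(W), 8(W), 7(W) are all W)
n=15: W (go to 13, an L position)
n=16: W (go to 14, an L position)
n=17: L (options 15(W), 11(W), 10(W) are all W)
n=18: L (options 16(W), 12(W), 11(W) are all W)
n=19: W (go to 17, an L position)
n=20: W (go to 18, an L position)
n=21: W (go to 14, an L position)
n=22: L (options 20(W), 16(W), 15(W) are all W)
n=23: W (go to 17, an L position)
n=24: W (go to 22, an L position)
n=25: W (go to 18, an L position)
n=26: L (options 24(W), 20(W), 19(W) are all W)
n=27: L (options 25(W), 21(W), 20(W) are all W)
n=28: W (go to 26, an L position)
n=29: W (go to 27, an L position)
n=30: L (options 28(W), 24(W), 23(W) are all W)
n=31: L (options 29(W), 25(W), 24(W) are all W)
n=32: W (go to 30, an L position)
From 32 Maya can remove 2, leaving 30, reaching an L position.

Maya wins.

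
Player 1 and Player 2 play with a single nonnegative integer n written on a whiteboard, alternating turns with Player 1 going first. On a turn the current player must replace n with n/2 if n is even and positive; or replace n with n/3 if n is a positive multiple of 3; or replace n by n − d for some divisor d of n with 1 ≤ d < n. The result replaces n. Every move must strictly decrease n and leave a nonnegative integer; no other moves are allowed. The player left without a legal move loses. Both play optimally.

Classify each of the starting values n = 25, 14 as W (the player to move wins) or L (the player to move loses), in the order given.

25: L, 14: W

Classify positions by backward induction: terminal positions (no move available) are L. From any other position, the mover wins iff some move reaches an L.
n=0: no move → L
n=1: no move → L
n=2: can move to 1, which is L ⇒ W
n=3: can move to 1, which is L ⇒ W
n=4: moves to 2(W), 3(W); every one is W ⇒ L
n=5: can move to 4, which is L ⇒ W
n=6: can move to 4, which is L ⇒ W
n=7: the only move is to 6(W), a W ⇒ L
n=8: can move to 4, which is L ⇒ W
n=9: moves to 3(W), 6(W), 8(W); every one is W ⇒ L
n=10: can move to 9, which is L ⇒ W
n=11: the only move is to 10(W), a W ⇒ L
n=12: can move to 4, which is L ⇒ W
n=13: the only move is to 12(W), a W ⇒ L
n=14: can move to 7, which is L ⇒ W
n=15: moves to 5(W), 10(W), 12(W), 14(W); every one is W ⇒ L
n=16: can move to 15, which is L ⇒ W
n=17: the only move is to 16(W), a W ⇒ L
n=18: can move to 9, which is L ⇒ W
n=19: the only move is to 18(W), a W ⇒ L
n=20: can move to 15, which is L ⇒ W
n=21: can move to 7, which is L ⇒ W
n=22: can move to 11, which is L ⇒ W
n=23: the only move is to 22(W), a W ⇒ L
n=24: can move to 23, which is L ⇒ W
n=25: moves to 20(W), 24(W); every one is W ⇒ L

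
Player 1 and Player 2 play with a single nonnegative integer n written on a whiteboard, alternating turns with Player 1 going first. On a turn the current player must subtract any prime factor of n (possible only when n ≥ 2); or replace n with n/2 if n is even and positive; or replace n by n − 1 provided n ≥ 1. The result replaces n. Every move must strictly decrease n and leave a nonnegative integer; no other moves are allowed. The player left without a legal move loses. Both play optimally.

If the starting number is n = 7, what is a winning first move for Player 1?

Move to 0.

Label each position W (a win for the player to move) or L (a loss). A position with no legal move is L; any other position is W exactly when some move reaches an L, and L when every move reaches a W.
n=0: no move → L
n=1: can move to 0, which is L ⇒ W
n=2: can move to 0, which is L ⇒ W
n=3: can move to 0, which is L ⇒ W
n=4: moves to 2(W), 3(W); every one is W ⇒ L
n=5: can move to 0, which is L ⇒ W
n=6: can move to 4, which is L ⇒ W
n=7: can move to 0, which is L ⇒ W
From 7, the L positions reachable in one move are: 0.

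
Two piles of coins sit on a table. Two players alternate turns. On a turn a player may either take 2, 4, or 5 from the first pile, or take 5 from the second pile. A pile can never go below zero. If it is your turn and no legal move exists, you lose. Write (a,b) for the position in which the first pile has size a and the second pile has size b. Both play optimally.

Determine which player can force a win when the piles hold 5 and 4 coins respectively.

The first player wins.

Build the W/L table. Terminal = L. A non-terminal position is W if it has a move to some L; otherwise it is L.
No move ever increases a pile, so every position that can arise here has a ≤ 5 and b ≤ 4; it is enough to label the cells with 0 ≤ a ≤ 5 and 0 ≤ b ≤ 4.
Every move lowers a or b (never raises either), so fill the grid row by row in increasing a, and left to right within a row: each cell's successors are then already labelled.
      b=0  b=1  b=2  b=3  b=4
a=0:    L    L    L    L    L
a=1:    L    L    L    L    L
a=2:    W    W    W    W    W
a=3:    W    W    W    W    W
a=4:    W    W    W    W    W
a=5:    W    W    W    W    W
Cells with no legal move (terminal, hence L): (0,0), (0,1), (0,2), (0,3), (0,4), (1,0), (1,1), (1,2), (1,3), (1,4).
Every other cell has at least one move into one of the L cells above, so it is W.
The starting position (5,4) is W: the player to move should move to (1,4), handing over an L position.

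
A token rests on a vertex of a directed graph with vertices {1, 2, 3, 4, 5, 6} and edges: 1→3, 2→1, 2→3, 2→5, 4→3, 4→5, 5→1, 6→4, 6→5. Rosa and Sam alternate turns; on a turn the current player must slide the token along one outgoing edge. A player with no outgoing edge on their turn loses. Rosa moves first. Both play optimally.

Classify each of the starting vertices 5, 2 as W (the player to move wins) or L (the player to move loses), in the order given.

5: L, 2: W

Positions with no move are L. A position that does have a move is losing for the player to move precisely when every available move leads to a winning position for the opponent. Fill in the labels:
Every edge goes from a vertex to one that appears earlier in the order 3, 1, 5, 2, 4, 6, so processing vertices in that order labels each vertex after all of its successors.
3: no outgoing edge → L
1: can move to 3, which is L ⇒ W
5: the only move is to 1(W), a W ⇒ L
2: can move to 5, which is L ⇒ W
4: can move to 5, which is L ⇒ W
6: can move to 5, which is L ⇒ W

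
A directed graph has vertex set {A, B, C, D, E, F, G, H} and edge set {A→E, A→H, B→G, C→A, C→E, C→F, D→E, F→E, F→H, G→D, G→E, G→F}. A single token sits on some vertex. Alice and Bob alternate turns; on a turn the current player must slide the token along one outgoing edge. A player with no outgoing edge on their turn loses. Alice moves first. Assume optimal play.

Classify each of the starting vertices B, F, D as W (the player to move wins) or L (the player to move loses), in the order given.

Label each position W (a win for the player to move) or L (a loss). A position with no legal move is L; any other position is W exactly when some move reaches an L, and L when every move reaches a W.
Every edge goes from a vertex to one that appears earlier in the order H, E, A, F, D, C, G, B, so processing vertices in that order labels each vertex after all of its successors.
H: no outgoing edge → L
E: no outgoing edge → L
A: →E(L), so W
F: →E(L), so W
D: →E(L), so W
C: →E(L), so W
G: →E(L), so W
B: →G(W) only, which is W, so L

B: L, F: W, D: W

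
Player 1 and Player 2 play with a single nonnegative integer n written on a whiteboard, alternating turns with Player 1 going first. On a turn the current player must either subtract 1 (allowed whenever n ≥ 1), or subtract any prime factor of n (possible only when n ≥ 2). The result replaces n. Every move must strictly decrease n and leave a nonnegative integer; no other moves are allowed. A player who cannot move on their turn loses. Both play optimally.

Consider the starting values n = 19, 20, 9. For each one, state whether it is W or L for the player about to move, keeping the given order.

Work bottom-up. With no move the player to move loses. Otherwise the position is W if at least one move leads to an L position for the opponent, and L if every move leads to a W.
n=0: no move → L
n=1: reaches L-position 0 → W
n=2: reaches L-position 0 → W
n=3: reaches L-position 0 → W
n=4: only reaches 2(W), 3(W), all W → L
n=5: reaches L-position 0 → W
n=6: reaches L-position 4 → W
n=7: reaches L-position 0 → W
n=8: only reaches 6(W), 7(W), all W → L
n=9: reaches L-position 8 → W
n=10: reaches L-position 8 → W
n=11: reaches L-position 0 → W
n=12: only reaches 9(W), 10(W), 11(W), all W → L
n=13: reaches L-position 0 → W
n=14: reaches L-position 12 → W
n=15: reaches L-position 12 → W
n=16: only reaches 14(W), 15(W), all W → L
n=17: reaches L-position 0 → W
n=18: reaches L-position 16 → W
n=19: reaches L-position 0 → W
n=20: only reaches 15(W), 18(W), 19(W), all W → L

19: W, 20: L, 9: W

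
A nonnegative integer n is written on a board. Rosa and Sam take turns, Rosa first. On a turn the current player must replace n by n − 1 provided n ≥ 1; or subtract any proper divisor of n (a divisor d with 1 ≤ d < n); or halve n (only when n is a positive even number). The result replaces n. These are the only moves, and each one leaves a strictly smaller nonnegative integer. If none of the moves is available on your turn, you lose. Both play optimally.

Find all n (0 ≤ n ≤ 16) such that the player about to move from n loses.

0, 2, 5, 7, 9, 11, 13, 15

Label each position W (a win for the player to move) or L (a loss). A position with no legal move is L; any other position is W exactly when some move reaches an L, and L when every move reaches a W.
n=0: no move → L
n=1: can move to 0, which is L ⇒ W
n=2: the only move is to 1(W), a W ⇒ L
n=3: can move to 2, which is L ⇒ W
n=4: can move to 2, which is L ⇒ W
n=5: the only move is to 4(W), a W ⇒ L
n=6: can move to 5, which is L ⇒ W
n=7: the only move is to 6(W), a W ⇒ L
n=8: can move to 7, which is L ⇒ W
n=9: moves to 6(W), 8(W); every one is W ⇒ L
n=10: can move to 5, which is L ⇒ W
n=11: the only move is to 10(W), a W ⇒ L
n=12: can move to 9, which is L ⇒ W
n=13: the only move is to 12(W), a W ⇒ L
n=14: can move to 7, which is L ⇒ W
n=15: moves to 10(W), 12(W), 14(W); every one is W ⇒ L
n=16: can move to 15, which is L ⇒ W
The losing starting values of n are exactly the entries labelled L in this table (8 of them).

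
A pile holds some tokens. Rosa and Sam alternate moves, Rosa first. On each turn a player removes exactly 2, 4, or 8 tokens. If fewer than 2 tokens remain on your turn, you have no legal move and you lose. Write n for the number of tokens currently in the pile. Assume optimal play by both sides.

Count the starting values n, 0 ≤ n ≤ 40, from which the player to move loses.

14

Classify positions by backward induction: terminal positions (no move available) are L. From any other position, the mover wins iff some move reaches an L.
n=0: no move → L
n=1: no move → L
n=2: reaches L-position 0 → W
n=3: reaches L-position 1 → W
n=4: reaches L-position 0 → W
n=5: reaches L-position 1 → W
n=6: only reaches 4(W), 2(W), all W → L
n=7: only reaches 5(W), 3(W), all W → L
n=8: reaches L-position 6 → W
n=9: reaches L-position 7 → W
n=10: reaches L-position 6 → W
n=11: reaches L-position 7 → W
n=12: only reaches 10(W), 8(W), 4(W), all W → L
n=13: only reaches 11(W), 9(W), 5(W), all W → L
n=14: reaches L-position 12 → W
n=15: reaches L-position 13 → W
n=16: reaches L-position 12 → W
n=17: reaches L-position 13 → W
n=18: only reaches 16(W), 14(W), 10(W), all W → L
n=19: only reaches 17(W), 15(W), 11(W), all W → L
n=20: reaches L-position 18 → W
n=21: reaches L-position 19 → W
n=22: reaches L-position 18 → W
n=23: reaches L-position 19 → W
n=24: only reaches 22(W), 20(W), 16(W), all W → L
n=25: only reaches 23(W), 21(W), 17(W), all W → L
n=26: reaches L-position 24 → W
n=27: reaches L-position 25 → W
n=28: reaches L-position 24 → W
n=29: reaches L-position 25 → W
n=30: only reaches 28(W), 26(W), 22(W), all W → L
n=31: only reaches 29(W), 27(W), 23(W), all W → L
n=32: reaches L-position 30 → W
n=33: reaches L-position 31 → W
n=34: reaches L-position 30 → W
n=35: reaches L-position 31 → W
n=36: only reaches 34(W), 32(W), 28(W), all W → L
n=37: only reaches 35(W), 33(W), 29(W), all W → L
n=38: reaches L-position 36 → W
n=39: reaches L-position 37 → W
n=40: reaches L-position 36 → W
L entries with 0 ≤ n ≤ 40: n = 0, 1, 6, 7, 12, 13, 18, 19, 24, 25, 30, 31, 36, 37; that makes 14.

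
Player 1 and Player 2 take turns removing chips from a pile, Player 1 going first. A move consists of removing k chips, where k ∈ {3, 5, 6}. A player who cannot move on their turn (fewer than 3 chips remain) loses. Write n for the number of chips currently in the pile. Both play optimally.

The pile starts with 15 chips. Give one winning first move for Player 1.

Use the standard recursion: the mover loses at a terminal position; elsewhere, the mover wins exactly when some move hands the opponent an L position.
n=0: no move → L
n=1: no move → L
n=2: no move → L
n=3: →0(L), so W
n=4: →1(L), so W
n=5: →2(L), so W
n=6: →1(L), so W
n=7: →2(L), so W
n=8: →2(L), so W
n=9: →6(W), 4(W), 3(W) — all W, so L
n=10: →7(W), 5(W), 4(W) — all W, so L
n=11: →8(W), 6(W), 5(W) — all W, so L
n=12: →9(L), so W
n=13: →10(L), so W
n=14: →11(L), so W
n=15: →10(L), so W
From 15, the L positions reachable in one move are: 10, 9. Any move reaching one of these is winning.

Remove 5, leaving 10.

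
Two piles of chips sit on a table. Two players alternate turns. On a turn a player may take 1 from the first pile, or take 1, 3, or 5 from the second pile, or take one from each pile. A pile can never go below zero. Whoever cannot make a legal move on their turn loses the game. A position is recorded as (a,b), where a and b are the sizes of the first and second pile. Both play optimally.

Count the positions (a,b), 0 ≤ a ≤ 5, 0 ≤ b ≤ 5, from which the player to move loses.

Classify positions by backward induction: terminal positions (no move available) are L. From any other position, the mover wins iff some move reaches an L.
Every move lowers a or b (never raises either), so fill the grid row by row in increasing a, and left to right within a row: each cell's successors are then already labelled.
      b=0  b=1  b=2  b=3  b=4  b=5
a=0:    L    W    L    W    L    W
a=1:    W    W    W    W    W    W
a=2:    L    W    L    W    L    W
a=3:    W    W    W    W    W    W
a=4:    L    W    L    W    L    W
a=5:    W    W    W    W    W    W
Cells with no legal move (terminal, hence L): (0,0).
The remaining L cells, each justified by listing all of its moves:
(0,2): L (sole option (0,1)(W) is W)
(0,4): L (options (0,3)(W), (0,1)(W) are all W)
(2,0): L (sole option (1,0)(W) is W)
(2,2): L (options (1,2)(W), (2,1)(W), (1,1)(W) are all W)
(2,4): L (options (1,4)(W), (2,3)(W), (2,1)(W), (1,3)(W) are all W)
(4,0): L (sole option (3,0)(W) is W)
(4,2): L (options (3,2)(W), (4,1)(W), (3,1)(W) are all W)
(4,4): L (options (3,4)(W), (4,3)(W), (4,1)(W), (3,3)(W) are all W)
Every other cell has at least one move into one of the L cells above, so it is W.
L cells per row: a=0: 3, a=1: 0, a=2: 3, a=3: 0, a=4: 3, a=5: 0; total 9.

9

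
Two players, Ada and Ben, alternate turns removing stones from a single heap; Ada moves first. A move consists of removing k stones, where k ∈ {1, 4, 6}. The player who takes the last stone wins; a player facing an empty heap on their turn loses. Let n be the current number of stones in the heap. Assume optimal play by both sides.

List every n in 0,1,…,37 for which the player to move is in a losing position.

Use the standard recursion: the mover loses at a terminal position; elsewhere, the mover wins exactly when some move hands the opponent an L position.
n=0: no move → L
n=1: reaches L-position 0 → W
n=2: only reaches 1(W), which is W → L
n=3: reaches L-position 2 → W
n=4: reaches L-position 0 → W
n=5: only reaches 4(W), 1(W), all W → L
n=6: reaches L-position 5 → W
n=7: only reaches 6(W), 3(W), 1(W), all W → L
n=8: reaches L-position 7 → W
n=9: reaches L-position 5 → W
n=10: only reaches 9(W), 6(W), 4(W), all W → L
n=11: reaches L-position 10 → W
n=12: only reaches 11(W), 8(W), 6(W), all W → L
n=13: reaches L-position 12 → W
n=14: reaches L-position 10 → W
n=15: only reaches 14(W), 11(W), 9(W), all W → L
n=16: reaches L-position 15 → W
n=17: only reaches 16(W), 13(W), 11(W), all W → L
n=18: reaches L-position 17 → W
n=19: reaches L-position 15 → W
n=20: only reaches 19(W), 16(W), 14(W), all W → L
n=21: reaches L-position 20 → W
n=22: only reaches 21(W), 18(W), 16(W), all W → L
n=23: reaches L-position 22 → W
n=24: reaches L-position 20 → W
n=25: only reaches 24(W), 21(W), 19(W), all W → L
n=26: reaches L-position 25 → W
n=27: only reaches 26(W), 23(W), 21(W), all W → L
n=28: reaches L-position 27 → W
n=29: reaches L-position 25 → W
n=30: only reaches 29(W), 26(W), 24(W), all W → L
n=31: reaches L-position 30 → W
n=32: only reaches 31(W), 28(W), 26(W), all W → L
n=33: reaches L-position 32 → W
n=34: reaches L-position 30 → W
n=35: only reaches 34(W), 31(W), 29(W), all W → L
n=36: reaches L-position 35 → W
n=37: only reaches 36(W), 33(W), 31(W), all W → L
The losing starting values of n are exactly the entries labelled L in this table (16 of them).

0, 2, 5, 7, 10, 12, 15, 17, 20, 22, 25, 27, 30, 32, 35, 37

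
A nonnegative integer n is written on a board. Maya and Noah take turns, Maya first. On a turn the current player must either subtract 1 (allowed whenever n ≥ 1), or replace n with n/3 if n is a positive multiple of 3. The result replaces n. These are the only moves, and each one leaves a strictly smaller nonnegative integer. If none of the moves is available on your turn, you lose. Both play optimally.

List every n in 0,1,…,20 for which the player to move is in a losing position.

0, 2, 4, 7, 9, 11, 13, 15, 17, 19

Positions with no move are L. A position that does have a move is losing for the player to move precisely when every available move leads to a winning position for the opponent. Fill in the labels:
n=0: no move → L
n=1: can move to 0, which is L ⇒ W
n=2: the only move is to 1(W), a W ⇒ L
n=3: can move to 2, which is L ⇒ W
n=4: the only move is to 3(W), a W ⇒ L
n=5: can move to 4, which is L ⇒ W
n=6: can move to 2, which is L ⇒ W
n=7: the only move is to 6(W), a W ⇒ L
n=8: can move to 7, which is L ⇒ W
n=9: moves to 3(W), 8(W); every one is W ⇒ L
n=10: can move to 9, which is L ⇒ W
n=11: the only move is to 10(W), a W ⇒ L
n=12: can move to 4, which is L ⇒ W
n=13: the only move is to 12(W), a W ⇒ L
n=14: can move to 13, which is L ⇒ W
n=15: moves to 5(W), 14(W); every one is W ⇒ L
n=16: can move to 15, which is L ⇒ W
n=17: the only move is to 16(W), a W ⇒ L
n=18: can move to 17, which is L ⇒ W
n=19: the only move is to 18(W), a W ⇒ L
n=20: can move to 19, which is L ⇒ W
Reading off the rows marked L gives the requested list; there are 10 such values of n.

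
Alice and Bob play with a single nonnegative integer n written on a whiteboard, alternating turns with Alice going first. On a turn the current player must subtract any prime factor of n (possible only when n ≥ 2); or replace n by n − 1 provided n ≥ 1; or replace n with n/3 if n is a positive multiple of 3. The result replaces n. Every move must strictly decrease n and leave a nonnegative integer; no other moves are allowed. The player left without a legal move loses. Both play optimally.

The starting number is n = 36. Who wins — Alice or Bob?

Alice wins.

Compute win/loss labels from the base case upward. A position with no move is L. Any other position is W if it can reach an L in one move, else L.
n=0: no move → L
n=1: W (go to 0, an L position)
n=2: W (go to 0, an L position)
n=3: W (go to 0, an L position)
n=4: L (options 2(W), 3(W) are all W)
n=5: W (go to 0, an L position)
n=6: W (go to 4, an L position)
n=7: W (go to 0, an L position)
n=8: L (options 6(W), 7(W) are all W)
n=9: W (go to 8, an L position)
n=10: W (go to 8, an L position)
n=11: W (go to 0, an L position)
n=12: W (go to 4, an L position)
n=13: W (go to 0, an L position)
n=14: L (options 7(W), 12(W), 13(W) are all W)
n=15: W (go to 14, an L position)
n=16: W (go to 14, an L position)
n=17: W (go to 0, an L position)
n=18: L (options 6(W), 15(W), 16(W), 17(W) are all W)
n=19: W (go to 0, an L position)
n=20: W (go to 18, an L position)
n=21: W (go to 14, an L position)
n=22: L (options 11(W), 20(W), 21(W) are all W)
n=23: W (go to 0, an L position)
n=24: W (go to 8, an L position)
n=25: L (options 20(W), 24(W) are all W)
n=26: W (go to 25, an L position)
n=27: L (options 9(W), 24(W), 26(W) are all W)
n=28: W (go to 27, an L position)
n=29: W (go to 0, an L position)
n=30: W (go to 25, an L position)
n=31: W (go to 0, an L position)
n=32: L (options 30(W), 31(W) are all W)
n=33: W (go to 22, an L position)
n=34: W (go to 32, an L position)
n=35: L (options 28(W), 30(W), 34(W) are all W)
n=36: W (go to 35, an L position)
The starting position 36 is W: Alice should move to 35, handing over an L position.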